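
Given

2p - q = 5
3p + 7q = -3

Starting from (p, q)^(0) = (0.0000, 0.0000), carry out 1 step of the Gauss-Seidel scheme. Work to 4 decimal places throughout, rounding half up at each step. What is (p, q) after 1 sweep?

Iteration 1:
  p = (5 - (-1)·0.0000) / (2) = 2.5000
  q = (-3 - (3)·2.5000) / (7) = -1.5000

(2.5000, -1.5000)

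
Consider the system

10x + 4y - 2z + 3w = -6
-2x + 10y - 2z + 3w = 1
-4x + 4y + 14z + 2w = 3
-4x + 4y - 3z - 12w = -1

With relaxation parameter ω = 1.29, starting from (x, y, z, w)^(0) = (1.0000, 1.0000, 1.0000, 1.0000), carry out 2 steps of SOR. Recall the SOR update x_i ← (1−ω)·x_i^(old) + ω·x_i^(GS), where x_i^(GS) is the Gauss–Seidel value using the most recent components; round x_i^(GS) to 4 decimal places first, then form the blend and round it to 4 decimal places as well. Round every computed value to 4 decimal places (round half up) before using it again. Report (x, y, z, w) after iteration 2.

(-0.2071, -0.0183, 0.2917, -0.0267)

Iteration 1:
  x: GS value = (-6 - (4)·1.0000 - (-2)·1.0000 - (3)·1.0000) / (10) = -1.1000;  x ← (1−ω)·1.0000 + ω·-1.1000 = -1.7090
  y: GS value = (1 - (-2)·-1.7090 - (-2)·1.0000 - (3)·1.0000) / (10) = -0.3418;  y ← (1−ω)·1.0000 + ω·-0.3418 = -0.7309
  z: GS value = (3 - (-4)·-1.7090 - (4)·-0.7309 - (2)·1.0000) / (14) = -0.2080;  z ← (1−ω)·1.0000 + ω·-0.2080 = -0.5583
  w: GS value = (-1 - (-4)·-1.7090 - (4)·-0.7309 - (-3)·-0.5583) / (-12) = 0.5489;  w ← (1−ω)·1.0000 + ω·0.5489 = 0.4181
Iteration 2:
  x: GS value = (-6 - (4)·-0.7309 - (-2)·-0.5583 - (3)·0.4181) / (10) = -0.5447;  x ← (1−ω)·-1.7090 + ω·-0.5447 = -0.2071
  y: GS value = (1 - (-2)·-0.2071 - (-2)·-0.5583 - (3)·0.4181) / (10) = -0.1785;  y ← (1−ω)·-0.7309 + ω·-0.1785 = -0.0183
  z: GS value = (3 - (-4)·-0.2071 - (4)·-0.0183 - (2)·0.4181) / (14) = 0.1006;  z ← (1−ω)·-0.5583 + ω·0.1006 = 0.2917
  w: GS value = (-1 - (-4)·-0.2071 - (4)·-0.0183 - (-3)·0.2917) / (-12) = 0.0733;  w ← (1−ω)·0.4181 + ω·0.0733 = -0.0267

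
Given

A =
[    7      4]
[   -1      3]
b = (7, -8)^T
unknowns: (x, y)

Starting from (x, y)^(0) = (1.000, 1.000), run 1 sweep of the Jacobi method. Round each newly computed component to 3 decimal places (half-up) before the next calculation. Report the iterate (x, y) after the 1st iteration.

Iteration 1:
  x = (7 - (4)·1.000) / (7) = 0.429
  y = (-8 - (-1)·1.000) / (3) = -2.333

(0.429, -2.333)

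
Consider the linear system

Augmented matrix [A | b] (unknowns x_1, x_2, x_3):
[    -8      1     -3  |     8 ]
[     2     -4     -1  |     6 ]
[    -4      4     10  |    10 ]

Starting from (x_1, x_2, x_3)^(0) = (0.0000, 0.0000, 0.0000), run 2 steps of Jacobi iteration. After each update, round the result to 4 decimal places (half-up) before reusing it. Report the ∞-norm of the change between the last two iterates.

Iteration 1:
  x_1 = (8 - (1)·0.0000 - (-3)·0.0000) / (-8) = -1.0000
  x_2 = (6 - (2)·0.0000 - (-1)·0.0000) / (-4) = -1.5000
  x_3 = (10 - (-4)·0.0000 - (4)·0.0000) / (10) = 1.0000
Iteration 2:
  x_1 = (8 - (1)·-1.5000 - (-3)·1.0000) / (-8) = -1.5625
  x_2 = (6 - (2)·-1.0000 - (-1)·1.0000) / (-4) = -2.2500
  x_3 = (10 - (-4)·-1.0000 - (4)·-1.5000) / (10) = 1.2000
Change: (-0.5625, -0.7500, 0.2000) → max |·| = 0.7500

0.7500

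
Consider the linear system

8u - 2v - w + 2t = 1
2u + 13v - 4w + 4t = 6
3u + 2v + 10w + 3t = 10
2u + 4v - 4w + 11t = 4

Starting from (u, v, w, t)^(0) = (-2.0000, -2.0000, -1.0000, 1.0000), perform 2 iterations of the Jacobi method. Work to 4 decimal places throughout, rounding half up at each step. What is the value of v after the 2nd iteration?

Iteration 1:
  u = (1 - (-2)·-2.0000 - (-1)·-1.0000 - (2)·1.0000) / (8) = -0.7500
  v = (6 - (2)·-2.0000 - (-4)·-1.0000 - (4)·1.0000) / (13) = 0.1538
  w = (10 - (3)·-2.0000 - (2)·-2.0000 - (3)·1.0000) / (10) = 1.7000
  t = (4 - (2)·-2.0000 - (4)·-2.0000 - (-4)·-1.0000) / (11) = 1.0909
Iteration 2:
  u = (1 - (-2)·0.1538 - (-1)·1.7000 - (2)·1.0909) / (8) = 0.1032
  v = (6 - (2)·-0.7500 - (-4)·1.7000 - (4)·1.0909) / (13) = 0.7643
  w = (10 - (3)·-0.7500 - (2)·0.1538 - (3)·1.0909) / (10) = 0.8670
  t = (4 - (2)·-0.7500 - (4)·0.1538 - (-4)·1.7000) / (11) = 1.0623

0.7643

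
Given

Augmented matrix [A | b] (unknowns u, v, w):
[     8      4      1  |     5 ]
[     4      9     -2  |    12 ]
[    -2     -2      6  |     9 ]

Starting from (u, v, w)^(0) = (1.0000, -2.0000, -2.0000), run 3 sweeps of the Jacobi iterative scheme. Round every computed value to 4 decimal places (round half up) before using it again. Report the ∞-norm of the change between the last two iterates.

Iteration 1:
  u = (5 - (4)·-2.0000 - (1)·-2.0000) / (8) = 1.8750
  v = (12 - (4)·1.0000 - (-2)·-2.0000) / (9) = 0.4444
  w = (9 - (-2)·1.0000 - (-2)·-2.0000) / (6) = 1.1667
Iteration 2:
  u = (5 - (4)·0.4444 - (1)·1.1667) / (8) = 0.2570
  v = (12 - (4)·1.8750 - (-2)·1.1667) / (9) = 0.7593
  w = (9 - (-2)·1.8750 - (-2)·0.4444) / (6) = 2.2731
Iteration 3:
  u = (5 - (4)·0.7593 - (1)·2.2731) / (8) = -0.0388
  v = (12 - (4)·0.2570 - (-2)·2.2731) / (9) = 1.7242
  w = (9 - (-2)·0.2570 - (-2)·0.7593) / (6) = 1.8388
Change: (-0.2958, 0.9649, -0.4343) → max |·| = 0.9649

0.9649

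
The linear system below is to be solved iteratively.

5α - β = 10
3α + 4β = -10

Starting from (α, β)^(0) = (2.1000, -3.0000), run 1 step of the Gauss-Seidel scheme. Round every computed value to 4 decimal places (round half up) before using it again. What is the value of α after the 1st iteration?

Iteration 1:
  α = (10 - (-1)·-3.0000) / (5) = 1.4000
  β = (-10 - (3)·1.4000) / (4) = -3.5500

1.4000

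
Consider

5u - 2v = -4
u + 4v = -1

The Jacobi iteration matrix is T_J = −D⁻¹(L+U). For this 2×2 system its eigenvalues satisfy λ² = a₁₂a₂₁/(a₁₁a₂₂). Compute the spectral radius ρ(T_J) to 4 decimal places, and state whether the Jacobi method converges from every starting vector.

0.3162

a₁₂a₂₁/(a₁₁a₂₂) = (-2)·(1) / ((5)·(4)) = -0.100000
ρ = √|-0.100000| = √0.100000 = 0.3162
ρ < 1, so Jacobi converges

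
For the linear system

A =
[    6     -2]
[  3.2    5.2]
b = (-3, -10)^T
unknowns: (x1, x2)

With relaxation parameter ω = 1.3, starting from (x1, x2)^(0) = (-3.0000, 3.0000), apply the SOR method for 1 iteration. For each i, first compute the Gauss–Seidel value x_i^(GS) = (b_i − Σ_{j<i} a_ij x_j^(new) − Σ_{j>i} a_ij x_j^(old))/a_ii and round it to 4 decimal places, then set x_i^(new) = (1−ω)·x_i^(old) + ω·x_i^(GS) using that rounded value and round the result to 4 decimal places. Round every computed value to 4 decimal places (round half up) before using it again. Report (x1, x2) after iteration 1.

(1.5500, -4.6400)

Iteration 1:
  x1: GS value = (-3 - (-2)·3.0000) / (6) = 0.5000;  x1 ← (1−ω)·-3.0000 + ω·0.5000 = 1.5500
  x2: GS value = (-10 - (3.2)·1.5500) / (5.2) = -2.8769;  x2 ← (1−ω)·3.0000 + ω·-2.8769 = -4.6400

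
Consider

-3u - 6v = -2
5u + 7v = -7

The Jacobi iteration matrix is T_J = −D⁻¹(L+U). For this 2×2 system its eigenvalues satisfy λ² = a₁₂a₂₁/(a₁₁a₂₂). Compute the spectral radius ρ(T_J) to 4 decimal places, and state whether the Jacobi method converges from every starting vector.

a₁₂a₂₁/(a₁₁a₂₂) = (-6)·(5) / ((-3)·(7)) = 1.428571
ρ = √|1.428571| = √1.428571 = 1.1952
ρ > 1, so Jacobi diverges

1.1952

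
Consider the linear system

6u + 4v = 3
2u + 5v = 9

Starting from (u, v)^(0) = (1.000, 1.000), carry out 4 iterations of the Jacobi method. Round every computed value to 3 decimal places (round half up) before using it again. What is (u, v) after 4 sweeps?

(-0.815, 2.098)

Iteration 1:
  u = (3 - (4)·1.000) / (6) = -0.167
  v = (9 - (2)·1.000) / (5) = 1.400
Iteration 2:
  u = (3 - (4)·1.400) / (6) = -0.433
  v = (9 - (2)·-0.167) / (5) = 1.867
Iteration 3:
  u = (3 - (4)·1.867) / (6) = -0.745
  v = (9 - (2)·-0.433) / (5) = 1.973
Iteration 4:
  u = (3 - (4)·1.973) / (6) = -0.815
  v = (9 - (2)·-0.745) / (5) = 2.098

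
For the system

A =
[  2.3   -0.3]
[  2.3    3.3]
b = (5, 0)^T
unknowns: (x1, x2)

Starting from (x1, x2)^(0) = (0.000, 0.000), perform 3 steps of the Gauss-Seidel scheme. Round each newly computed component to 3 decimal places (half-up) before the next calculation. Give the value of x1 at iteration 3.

Iteration 1:
  x1 = (5 - (-0.3)·0.000) / (2.3) = 2.174
  x2 = (0 - (2.3)·2.174) / (3.3) = -1.515
Iteration 2:
  x1 = (5 - (-0.3)·-1.515) / (2.3) = 1.976
  x2 = (0 - (2.3)·1.976) / (3.3) = -1.377
Iteration 3:
  x1 = (5 - (-0.3)·-1.377) / (2.3) = 1.994
  x2 = (0 - (2.3)·1.994) / (3.3) = -1.390

1.994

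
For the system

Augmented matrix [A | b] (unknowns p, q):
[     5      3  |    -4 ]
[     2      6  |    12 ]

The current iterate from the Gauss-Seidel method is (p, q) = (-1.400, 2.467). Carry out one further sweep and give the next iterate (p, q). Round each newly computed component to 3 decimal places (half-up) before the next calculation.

One sweep:
  p = (-4 - (3)·2.467) / (5) = -2.280
  q = (12 - (2)·-2.280) / (6) = 2.760

(-2.280, 2.760)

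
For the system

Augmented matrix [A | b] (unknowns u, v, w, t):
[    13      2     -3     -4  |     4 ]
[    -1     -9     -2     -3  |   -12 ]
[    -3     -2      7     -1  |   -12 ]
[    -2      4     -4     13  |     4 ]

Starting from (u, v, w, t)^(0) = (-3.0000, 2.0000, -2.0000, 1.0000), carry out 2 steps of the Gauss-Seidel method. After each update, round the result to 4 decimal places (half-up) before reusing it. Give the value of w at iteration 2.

Iteration 1:
  u = (4 - (2)·2.0000 - (-3)·-2.0000 - (-4)·1.0000) / (13) = -0.1538
  v = (-12 - (-1)·-0.1538 - (-2)·-2.0000 - (-3)·1.0000) / (-9) = 1.4615
  w = (-12 - (-3)·-0.1538 - (-2)·1.4615 - (-1)·1.0000) / (7) = -1.2198
  t = (4 - (-2)·-0.1538 - (4)·1.4615 - (-4)·-1.2198) / (13) = -0.5410
Iteration 2:
  u = (4 - (2)·1.4615 - (-3)·-1.2198 - (-4)·-0.5410) / (13) = -0.3651
  v = (-12 - (-1)·-0.3651 - (-2)·-1.2198 - (-3)·-0.5410) / (-9) = 1.8253
  w = (-12 - (-3)·-0.3651 - (-2)·1.8253 - (-1)·-0.5410) / (7) = -1.4265
  t = (4 - (-2)·-0.3651 - (4)·1.8253 - (-4)·-1.4265) / (13) = -0.7490

-1.4265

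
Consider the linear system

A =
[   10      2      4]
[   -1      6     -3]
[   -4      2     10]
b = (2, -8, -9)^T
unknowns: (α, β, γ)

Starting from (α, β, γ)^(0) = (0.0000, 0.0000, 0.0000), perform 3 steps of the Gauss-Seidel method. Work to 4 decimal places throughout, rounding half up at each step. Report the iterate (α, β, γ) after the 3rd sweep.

Iteration 1:
  α = (2 - (2)·0.0000 - (4)·0.0000) / (10) = 0.2000
  β = (-8 - (-1)·0.2000 - (-3)·0.0000) / (6) = -1.3000
  γ = (-9 - (-4)·0.2000 - (2)·-1.3000) / (10) = -0.5600
Iteration 2:
  α = (2 - (2)·-1.3000 - (4)·-0.5600) / (10) = 0.6840
  β = (-8 - (-1)·0.6840 - (-3)·-0.5600) / (6) = -1.4993
  γ = (-9 - (-4)·0.6840 - (2)·-1.4993) / (10) = -0.3265
Iteration 3:
  α = (2 - (2)·-1.4993 - (4)·-0.3265) / (10) = 0.6305
  β = (-8 - (-1)·0.6305 - (-3)·-0.3265) / (6) = -1.3915
  γ = (-9 - (-4)·0.6305 - (2)·-1.3915) / (10) = -0.3695

(0.6305, -1.3915, -0.3695)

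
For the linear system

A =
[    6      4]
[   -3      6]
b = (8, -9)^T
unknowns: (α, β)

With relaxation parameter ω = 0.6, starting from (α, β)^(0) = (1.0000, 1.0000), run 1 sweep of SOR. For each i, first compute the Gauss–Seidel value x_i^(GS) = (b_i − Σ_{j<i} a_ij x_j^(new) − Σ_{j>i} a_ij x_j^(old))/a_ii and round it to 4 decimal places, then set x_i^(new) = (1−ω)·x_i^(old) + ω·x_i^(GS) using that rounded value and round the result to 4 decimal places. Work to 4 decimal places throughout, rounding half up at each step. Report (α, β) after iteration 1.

(0.8000, -0.2600)

Iteration 1:
  α: GS value = (8 - (4)·1.0000) / (6) = 0.6667;  α ← (1−ω)·1.0000 + ω·0.6667 = 0.8000
  β: GS value = (-9 - (-3)·0.8000) / (6) = -1.1000;  β ← (1−ω)·1.0000 + ω·-1.1000 = -0.2600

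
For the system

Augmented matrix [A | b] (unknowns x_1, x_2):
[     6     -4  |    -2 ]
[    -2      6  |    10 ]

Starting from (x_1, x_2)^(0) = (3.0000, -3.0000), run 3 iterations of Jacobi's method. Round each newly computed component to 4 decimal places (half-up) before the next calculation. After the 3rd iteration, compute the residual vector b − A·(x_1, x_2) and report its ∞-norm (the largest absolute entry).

5.0370

Iteration 1:
  x_1 = (-2 - (-4)·-3.0000) / (6) = -2.3333
  x_2 = (10 - (-2)·3.0000) / (6) = 2.6667
Iteration 2:
  x_1 = (-2 - (-4)·2.6667) / (6) = 1.4445
  x_2 = (10 - (-2)·-2.3333) / (6) = 0.8889
Iteration 3:
  x_1 = (-2 - (-4)·0.8889) / (6) = 0.2593
  x_2 = (10 - (-2)·1.4445) / (6) = 2.1482
Residual b − A·x = (5.0370, -2.3706); ∞-norm = 5.0370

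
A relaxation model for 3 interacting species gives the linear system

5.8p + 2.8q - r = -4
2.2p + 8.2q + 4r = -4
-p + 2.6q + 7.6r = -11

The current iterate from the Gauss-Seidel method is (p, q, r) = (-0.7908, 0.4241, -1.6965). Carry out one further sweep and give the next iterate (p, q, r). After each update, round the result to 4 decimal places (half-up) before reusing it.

One sweep:
  p = (-4 - (2.8)·0.4241 - (-1)·-1.6965) / (5.8) = -1.1869
  q = (-4 - (2.2)·-1.1869 - (4)·-1.6965) / (8.2) = 0.6582
  r = (-11 - (-1)·-1.1869 - (2.6)·0.6582) / (7.6) = -1.8287

(-1.1869, 0.6582, -1.8287)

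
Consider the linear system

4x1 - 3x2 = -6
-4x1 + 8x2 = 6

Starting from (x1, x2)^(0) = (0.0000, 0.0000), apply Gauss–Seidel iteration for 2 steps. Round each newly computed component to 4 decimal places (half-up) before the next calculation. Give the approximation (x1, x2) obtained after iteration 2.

Iteration 1:
  x1 = (-6 - (-3)·0.0000) / (4) = -1.5000
  x2 = (6 - (-4)·-1.5000) / (8) = 0.0000
Iteration 2:
  x1 = (-6 - (-3)·0.0000) / (4) = -1.5000
  x2 = (6 - (-4)·-1.5000) / (8) = 0.0000

(-1.5000, 0.0000)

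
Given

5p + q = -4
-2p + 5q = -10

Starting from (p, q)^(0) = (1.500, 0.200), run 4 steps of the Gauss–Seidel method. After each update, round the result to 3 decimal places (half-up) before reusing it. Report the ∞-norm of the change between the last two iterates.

0.003

Iteration 1:
  p = (-4 - (1)·0.200) / (5) = -0.840
  q = (-10 - (-2)·-0.840) / (5) = -2.336
Iteration 2:
  p = (-4 - (1)·-2.336) / (5) = -0.333
  q = (-10 - (-2)·-0.333) / (5) = -2.133
Iteration 3:
  p = (-4 - (1)·-2.133) / (5) = -0.373
  q = (-10 - (-2)·-0.373) / (5) = -2.149
Iteration 4:
  p = (-4 - (1)·-2.149) / (5) = -0.370
  q = (-10 - (-2)·-0.370) / (5) = -2.148
Change: (0.003, 0.001) → max |·| = 0.003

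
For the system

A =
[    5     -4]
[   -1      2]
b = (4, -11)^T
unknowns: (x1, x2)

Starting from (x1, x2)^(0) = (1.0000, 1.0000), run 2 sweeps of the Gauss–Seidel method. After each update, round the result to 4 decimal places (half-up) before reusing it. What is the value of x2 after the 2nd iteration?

Iteration 1:
  x1 = (4 - (-4)·1.0000) / (5) = 1.6000
  x2 = (-11 - (-1)·1.6000) / (2) = -4.7000
Iteration 2:
  x1 = (4 - (-4)·-4.7000) / (5) = -2.9600
  x2 = (-11 - (-1)·-2.9600) / (2) = -6.9800

-6.9800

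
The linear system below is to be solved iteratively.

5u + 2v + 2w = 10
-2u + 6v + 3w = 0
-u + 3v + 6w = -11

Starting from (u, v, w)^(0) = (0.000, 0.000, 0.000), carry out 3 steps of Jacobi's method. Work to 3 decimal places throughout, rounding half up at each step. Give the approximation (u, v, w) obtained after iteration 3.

(1.967, 1.661, -2.169)

Iteration 1:
  u = (10 - (2)·0.000 - (2)·0.000) / (5) = 2.000
  v = (0 - (-2)·0.000 - (3)·0.000) / (6) = 0.000
  w = (-11 - (-1)·0.000 - (3)·0.000) / (6) = -1.833
Iteration 2:
  u = (10 - (2)·0.000 - (2)·-1.833) / (5) = 2.733
  v = (0 - (-2)·2.000 - (3)·-1.833) / (6) = 1.583
  w = (-11 - (-1)·2.000 - (3)·0.000) / (6) = -1.500
Iteration 3:
  u = (10 - (2)·1.583 - (2)·-1.500) / (5) = 1.967
  v = (0 - (-2)·2.733 - (3)·-1.500) / (6) = 1.661
  w = (-11 - (-1)·2.733 - (3)·1.583) / (6) = -2.169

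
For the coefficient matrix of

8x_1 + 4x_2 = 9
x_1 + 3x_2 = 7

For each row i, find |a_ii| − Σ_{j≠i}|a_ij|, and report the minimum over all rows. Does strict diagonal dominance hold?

2

row 1: |8| − (4) = 4
row 2: |3| − (1) = 2
minimum over rows = 2 → strictly diagonally dominant (convergence guaranteed)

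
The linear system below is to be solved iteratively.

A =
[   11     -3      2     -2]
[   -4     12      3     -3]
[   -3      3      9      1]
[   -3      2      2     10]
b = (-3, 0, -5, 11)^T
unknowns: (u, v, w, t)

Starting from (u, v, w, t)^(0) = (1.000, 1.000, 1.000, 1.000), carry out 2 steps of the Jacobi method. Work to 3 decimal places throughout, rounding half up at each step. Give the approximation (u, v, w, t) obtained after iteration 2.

(0.121, 0.417, -0.778, 1.167)

Iteration 1:
  u = (-3 - (-3)·1.000 - (2)·1.000 - (-2)·1.000) / (11) = 0.000
  v = (0 - (-4)·1.000 - (3)·1.000 - (-3)·1.000) / (12) = 0.333
  w = (-5 - (-3)·1.000 - (3)·1.000 - (1)·1.000) / (9) = -0.667
  t = (11 - (-3)·1.000 - (2)·1.000 - (2)·1.000) / (10) = 1.000
Iteration 2:
  u = (-3 - (-3)·0.333 - (2)·-0.667 - (-2)·1.000) / (11) = 0.121
  v = (0 - (-4)·0.000 - (3)·-0.667 - (-3)·1.000) / (12) = 0.417
  w = (-5 - (-3)·0.000 - (3)·0.333 - (1)·1.000) / (9) = -0.778
  t = (11 - (-3)·0.000 - (2)·0.333 - (2)·-0.667) / (10) = 1.167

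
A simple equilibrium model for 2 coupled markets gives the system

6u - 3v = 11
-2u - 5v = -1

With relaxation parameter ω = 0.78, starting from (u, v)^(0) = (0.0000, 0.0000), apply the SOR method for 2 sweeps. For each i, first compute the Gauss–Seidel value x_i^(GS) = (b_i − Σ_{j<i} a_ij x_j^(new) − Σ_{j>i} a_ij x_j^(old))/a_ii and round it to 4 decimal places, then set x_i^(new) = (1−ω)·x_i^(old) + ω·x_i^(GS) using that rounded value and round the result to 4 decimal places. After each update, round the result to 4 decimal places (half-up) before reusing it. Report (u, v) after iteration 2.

(1.6314, -0.4169)

Iteration 1:
  u: GS value = (11 - (-3)·0.0000) / (6) = 1.8333;  u ← (1−ω)·0.0000 + ω·1.8333 = 1.4300
  v: GS value = (-1 - (-2)·1.4300) / (-5) = -0.3720;  v ← (1−ω)·0.0000 + ω·-0.3720 = -0.2902
Iteration 2:
  u: GS value = (11 - (-3)·-0.2902) / (6) = 1.6882;  u ← (1−ω)·1.4300 + ω·1.6882 = 1.6314
  v: GS value = (-1 - (-2)·1.6314) / (-5) = -0.4526;  v ← (1−ω)·-0.2902 + ω·-0.4526 = -0.4169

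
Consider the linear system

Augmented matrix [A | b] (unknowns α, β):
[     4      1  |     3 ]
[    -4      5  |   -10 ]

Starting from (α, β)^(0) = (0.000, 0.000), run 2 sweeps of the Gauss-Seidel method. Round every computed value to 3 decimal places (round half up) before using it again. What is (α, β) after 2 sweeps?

Iteration 1:
  α = (3 - (1)·0.000) / (4) = 0.750
  β = (-10 - (-4)·0.750) / (5) = -1.400
Iteration 2:
  α = (3 - (1)·-1.400) / (4) = 1.100
  β = (-10 - (-4)·1.100) / (5) = -1.120

(1.100, -1.120)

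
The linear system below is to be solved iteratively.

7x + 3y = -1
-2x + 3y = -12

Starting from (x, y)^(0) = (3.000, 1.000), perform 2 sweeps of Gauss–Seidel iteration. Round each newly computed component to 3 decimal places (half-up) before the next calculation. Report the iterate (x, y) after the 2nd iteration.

Iteration 1:
  x = (-1 - (3)·1.000) / (7) = -0.571
  y = (-12 - (-2)·-0.571) / (3) = -4.381
Iteration 2:
  x = (-1 - (3)·-4.381) / (7) = 1.735
  y = (-12 - (-2)·1.735) / (3) = -2.843

(1.735, -2.843)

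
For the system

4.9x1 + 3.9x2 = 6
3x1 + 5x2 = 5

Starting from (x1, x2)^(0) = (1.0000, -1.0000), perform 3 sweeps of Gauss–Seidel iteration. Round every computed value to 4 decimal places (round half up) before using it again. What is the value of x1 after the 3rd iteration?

1.0940

Iteration 1:
  x1 = (6 - (3.9)·-1.0000) / (4.9) = 2.0204
  x2 = (5 - (3)·2.0204) / (5) = -0.2122
Iteration 2:
  x1 = (6 - (3.9)·-0.2122) / (4.9) = 1.3934
  x2 = (5 - (3)·1.3934) / (5) = 0.1640
Iteration 3:
  x1 = (6 - (3.9)·0.1640) / (4.9) = 1.0940
  x2 = (5 - (3)·1.0940) / (5) = 0.3436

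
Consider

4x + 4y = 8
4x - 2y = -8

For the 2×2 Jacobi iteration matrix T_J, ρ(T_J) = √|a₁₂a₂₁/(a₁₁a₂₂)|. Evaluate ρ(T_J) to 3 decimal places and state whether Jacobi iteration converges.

1.414

a₁₂a₂₁/(a₁₁a₂₂) = (4)·(4) / ((4)·(-2)) = -2.000000
ρ = √|-2.000000| = √2.000000 = 1.414
ρ > 1, so Jacobi diverges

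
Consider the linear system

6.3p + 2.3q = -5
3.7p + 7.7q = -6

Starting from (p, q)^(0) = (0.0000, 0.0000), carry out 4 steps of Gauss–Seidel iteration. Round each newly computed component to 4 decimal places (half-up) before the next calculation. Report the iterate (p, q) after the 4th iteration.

(-0.6184, -0.4821)

Iteration 1:
  p = (-5 - (2.3)·0.0000) / (6.3) = -0.7937
  q = (-6 - (3.7)·-0.7937) / (7.7) = -0.3978
Iteration 2:
  p = (-5 - (2.3)·-0.3978) / (6.3) = -0.6484
  q = (-6 - (3.7)·-0.6484) / (7.7) = -0.4677
Iteration 3:
  p = (-5 - (2.3)·-0.4677) / (6.3) = -0.6229
  q = (-6 - (3.7)·-0.6229) / (7.7) = -0.4799
Iteration 4:
  p = (-5 - (2.3)·-0.4799) / (6.3) = -0.6184
  q = (-6 - (3.7)·-0.6184) / (7.7) = -0.4821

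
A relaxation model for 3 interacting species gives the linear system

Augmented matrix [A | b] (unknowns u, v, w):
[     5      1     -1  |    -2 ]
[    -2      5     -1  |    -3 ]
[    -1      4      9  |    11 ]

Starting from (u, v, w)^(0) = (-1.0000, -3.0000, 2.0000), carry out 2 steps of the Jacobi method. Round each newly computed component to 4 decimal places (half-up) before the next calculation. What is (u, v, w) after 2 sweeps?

Iteration 1:
  u = (-2 - (1)·-3.0000 - (-1)·2.0000) / (5) = 0.6000
  v = (-3 - (-2)·-1.0000 - (-1)·2.0000) / (5) = -0.6000
  w = (11 - (-1)·-1.0000 - (4)·-3.0000) / (9) = 2.4444
Iteration 2:
  u = (-2 - (1)·-0.6000 - (-1)·2.4444) / (5) = 0.2089
  v = (-3 - (-2)·0.6000 - (-1)·2.4444) / (5) = 0.1289
  w = (11 - (-1)·0.6000 - (4)·-0.6000) / (9) = 1.5556

(0.2089, 0.1289, 1.5556)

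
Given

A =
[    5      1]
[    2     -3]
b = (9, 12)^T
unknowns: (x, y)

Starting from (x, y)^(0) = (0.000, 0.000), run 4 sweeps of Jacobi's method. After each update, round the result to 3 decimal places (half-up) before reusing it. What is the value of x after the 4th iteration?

2.253

Iteration 1:
  x = (9 - (1)·0.000) / (5) = 1.800
  y = (12 - (2)·0.000) / (-3) = -4.000
Iteration 2:
  x = (9 - (1)·-4.000) / (5) = 2.600
  y = (12 - (2)·1.800) / (-3) = -2.800
Iteration 3:
  x = (9 - (1)·-2.800) / (5) = 2.360
  y = (12 - (2)·2.600) / (-3) = -2.267
Iteration 4:
  x = (9 - (1)·-2.267) / (5) = 2.253
  y = (12 - (2)·2.360) / (-3) = -2.427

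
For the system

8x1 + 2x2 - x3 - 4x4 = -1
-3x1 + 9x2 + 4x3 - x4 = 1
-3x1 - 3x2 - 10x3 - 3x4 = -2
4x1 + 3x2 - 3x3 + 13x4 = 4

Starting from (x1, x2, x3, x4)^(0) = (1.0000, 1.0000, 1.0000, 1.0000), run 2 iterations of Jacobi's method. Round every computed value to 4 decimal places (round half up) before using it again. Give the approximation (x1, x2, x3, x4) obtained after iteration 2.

Iteration 1:
  x1 = (-1 - (2)·1.0000 - (-1)·1.0000 - (-4)·1.0000) / (8) = 0.2500
  x2 = (1 - (-3)·1.0000 - (4)·1.0000 - (-1)·1.0000) / (9) = 0.1111
  x3 = (-2 - (-3)·1.0000 - (-3)·1.0000 - (-3)·1.0000) / (-10) = -0.7000
  x4 = (4 - (4)·1.0000 - (3)·1.0000 - (-3)·1.0000) / (13) = 0.0000
Iteration 2:
  x1 = (-1 - (2)·0.1111 - (-1)·-0.7000 - (-4)·0.0000) / (8) = -0.2403
  x2 = (1 - (-3)·0.2500 - (4)·-0.7000 - (-1)·0.0000) / (9) = 0.5056
  x3 = (-2 - (-3)·0.2500 - (-3)·0.1111 - (-3)·0.0000) / (-10) = 0.0917
  x4 = (4 - (4)·0.2500 - (3)·0.1111 - (-3)·-0.7000) / (13) = 0.0436

(-0.2403, 0.5056, 0.0917, 0.0436)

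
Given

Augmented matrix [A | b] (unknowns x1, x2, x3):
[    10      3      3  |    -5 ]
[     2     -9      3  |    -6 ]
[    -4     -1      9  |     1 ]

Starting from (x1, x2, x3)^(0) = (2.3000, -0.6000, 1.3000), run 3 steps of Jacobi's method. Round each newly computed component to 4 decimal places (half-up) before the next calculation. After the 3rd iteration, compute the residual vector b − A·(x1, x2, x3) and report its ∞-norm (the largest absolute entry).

Iteration 1:
  x1 = (-5 - (3)·-0.6000 - (3)·1.3000) / (10) = -0.7100
  x2 = (-6 - (2)·2.3000 - (3)·1.3000) / (-9) = 1.6111
  x3 = (1 - (-4)·2.3000 - (-1)·-0.6000) / (9) = 1.0667
Iteration 2:
  x1 = (-5 - (3)·1.6111 - (3)·1.0667) / (10) = -1.3033
  x2 = (-6 - (2)·-0.7100 - (3)·1.0667) / (-9) = 0.8645
  x3 = (1 - (-4)·-0.7100 - (-1)·1.6111) / (9) = -0.0254
Iteration 3:
  x1 = (-5 - (3)·0.8645 - (3)·-0.0254) / (10) = -0.7517
  x2 = (-6 - (2)·-1.3033 - (3)·-0.0254) / (-9) = 0.3686
  x3 = (1 - (-4)·-1.3033 - (-1)·0.8645) / (9) = -0.3721
Residual b − A·x = (2.5275, -0.0629, 1.7107); ∞-norm = 2.5275

2.5275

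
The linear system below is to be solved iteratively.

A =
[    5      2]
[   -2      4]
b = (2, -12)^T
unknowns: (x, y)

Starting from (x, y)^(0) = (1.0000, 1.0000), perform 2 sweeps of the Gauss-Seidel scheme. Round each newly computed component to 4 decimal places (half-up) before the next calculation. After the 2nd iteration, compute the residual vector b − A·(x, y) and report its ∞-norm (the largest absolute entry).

Iteration 1:
  x = (2 - (2)·1.0000) / (5) = 0.0000
  y = (-12 - (-2)·0.0000) / (4) = -3.0000
Iteration 2:
  x = (2 - (2)·-3.0000) / (5) = 1.6000
  y = (-12 - (-2)·1.6000) / (4) = -2.2000
Residual b − A·x = (-1.6000, 0.0000); ∞-norm = 1.6000

1.6000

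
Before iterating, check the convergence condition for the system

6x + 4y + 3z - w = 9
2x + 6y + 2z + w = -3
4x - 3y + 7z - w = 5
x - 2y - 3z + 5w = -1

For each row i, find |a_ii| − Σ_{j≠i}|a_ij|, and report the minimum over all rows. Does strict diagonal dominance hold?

-2

row 1: |6| − (4+3+1) = -2
row 2: |6| − (2+2+1) = 1
row 3: |7| − (4+3+1) = -1
row 4: |5| − (1+2+3) = -1
minimum over rows = -2 → not strictly diagonally dominant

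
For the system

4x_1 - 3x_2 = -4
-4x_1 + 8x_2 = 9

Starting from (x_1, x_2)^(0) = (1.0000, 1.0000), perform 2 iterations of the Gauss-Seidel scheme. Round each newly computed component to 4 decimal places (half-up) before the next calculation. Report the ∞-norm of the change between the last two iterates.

Iteration 1:
  x_1 = (-4 - (-3)·1.0000) / (4) = -0.2500
  x_2 = (9 - (-4)·-0.2500) / (8) = 1.0000
Iteration 2:
  x_1 = (-4 - (-3)·1.0000) / (4) = -0.2500
  x_2 = (9 - (-4)·-0.2500) / (8) = 1.0000
Change: (0.0000, 0.0000) → max |·| = 0.0000

0.0000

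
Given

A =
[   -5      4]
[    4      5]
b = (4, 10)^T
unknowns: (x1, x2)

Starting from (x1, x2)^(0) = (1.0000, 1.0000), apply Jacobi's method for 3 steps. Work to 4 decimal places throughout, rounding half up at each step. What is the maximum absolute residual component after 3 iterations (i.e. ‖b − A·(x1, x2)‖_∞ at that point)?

2.5600

Iteration 1:
  x1 = (4 - (4)·1.0000) / (-5) = 0.0000
  x2 = (10 - (4)·1.0000) / (5) = 1.2000
Iteration 2:
  x1 = (4 - (4)·1.2000) / (-5) = 0.1600
  x2 = (10 - (4)·0.0000) / (5) = 2.0000
Iteration 3:
  x1 = (4 - (4)·2.0000) / (-5) = 0.8000
  x2 = (10 - (4)·0.1600) / (5) = 1.8720
Residual b − A·x = (0.5120, -2.5600); ∞-norm = 2.5600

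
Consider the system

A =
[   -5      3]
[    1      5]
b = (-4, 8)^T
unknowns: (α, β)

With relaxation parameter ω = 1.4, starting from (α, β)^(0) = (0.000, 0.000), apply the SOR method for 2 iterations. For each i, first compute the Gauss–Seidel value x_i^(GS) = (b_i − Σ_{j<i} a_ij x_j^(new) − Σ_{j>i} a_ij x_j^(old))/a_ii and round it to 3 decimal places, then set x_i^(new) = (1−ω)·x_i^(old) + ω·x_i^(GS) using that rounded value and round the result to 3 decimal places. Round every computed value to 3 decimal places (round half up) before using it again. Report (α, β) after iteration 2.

Iteration 1:
  α: GS value = (-4 - (3)·0.000) / (-5) = 0.800;  α ← (1−ω)·0.000 + ω·0.800 = 1.120
  β: GS value = (8 - (1)·1.120) / (5) = 1.376;  β ← (1−ω)·0.000 + ω·1.376 = 1.926
Iteration 2:
  α: GS value = (-4 - (3)·1.926) / (-5) = 1.956;  α ← (1−ω)·1.120 + ω·1.956 = 2.290
  β: GS value = (8 - (1)·2.290) / (5) = 1.142;  β ← (1−ω)·1.926 + ω·1.142 = 0.828

(2.290, 0.828)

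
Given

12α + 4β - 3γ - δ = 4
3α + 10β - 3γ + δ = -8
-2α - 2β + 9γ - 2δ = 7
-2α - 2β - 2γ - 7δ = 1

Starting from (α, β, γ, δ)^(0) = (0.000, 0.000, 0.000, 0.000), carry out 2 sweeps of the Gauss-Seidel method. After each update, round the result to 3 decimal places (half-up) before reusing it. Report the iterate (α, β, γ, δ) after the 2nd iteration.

(0.782, -0.822, 0.732, -0.341)

Iteration 1:
  α = (4 - (4)·0.000 - (-3)·0.000 - (-1)·0.000) / (12) = 0.333
  β = (-8 - (3)·0.333 - (-3)·0.000 - (1)·0.000) / (10) = -0.900
  γ = (7 - (-2)·0.333 - (-2)·-0.900 - (-2)·0.000) / (9) = 0.652
  δ = (1 - (-2)·0.333 - (-2)·-0.900 - (-2)·0.652) / (-7) = -0.167
Iteration 2:
  α = (4 - (4)·-0.900 - (-3)·0.652 - (-1)·-0.167) / (12) = 0.782
  β = (-8 - (3)·0.782 - (-3)·0.652 - (1)·-0.167) / (10) = -0.822
  γ = (7 - (-2)·0.782 - (-2)·-0.822 - (-2)·-0.167) / (9) = 0.732
  δ = (1 - (-2)·0.782 - (-2)·-0.822 - (-2)·0.732) / (-7) = -0.341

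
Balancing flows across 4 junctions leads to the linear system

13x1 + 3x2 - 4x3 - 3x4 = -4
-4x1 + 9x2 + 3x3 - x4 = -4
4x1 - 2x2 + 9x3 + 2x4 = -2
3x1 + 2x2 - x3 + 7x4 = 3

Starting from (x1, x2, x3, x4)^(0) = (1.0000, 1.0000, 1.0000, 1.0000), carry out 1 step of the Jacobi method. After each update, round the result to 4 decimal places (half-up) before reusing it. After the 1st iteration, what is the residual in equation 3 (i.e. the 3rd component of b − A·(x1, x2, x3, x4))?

3.8417

Iteration 1:
  x1 = (-4 - (3)·1.0000 - (-4)·1.0000 - (-3)·1.0000) / (13) = 0.0000
  x2 = (-4 - (-4)·1.0000 - (3)·1.0000 - (-1)·1.0000) / (9) = -0.2222
  x3 = (-2 - (4)·1.0000 - (-2)·1.0000 - (2)·1.0000) / (9) = -0.6667
  x4 = (3 - (3)·1.0000 - (2)·1.0000 - (-1)·1.0000) / (7) = -0.1429
Residual b − A·x = (-6.4289, -0.1430, 3.8417, 3.7780)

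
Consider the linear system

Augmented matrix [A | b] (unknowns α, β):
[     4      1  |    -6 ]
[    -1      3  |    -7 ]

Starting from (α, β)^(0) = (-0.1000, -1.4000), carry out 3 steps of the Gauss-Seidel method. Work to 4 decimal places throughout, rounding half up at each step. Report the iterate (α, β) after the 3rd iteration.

Iteration 1:
  α = (-6 - (1)·-1.4000) / (4) = -1.1500
  β = (-7 - (-1)·-1.1500) / (3) = -2.7167
Iteration 2:
  α = (-6 - (1)·-2.7167) / (4) = -0.8208
  β = (-7 - (-1)·-0.8208) / (3) = -2.6069
Iteration 3:
  α = (-6 - (1)·-2.6069) / (4) = -0.8483
  β = (-7 - (-1)·-0.8483) / (3) = -2.6161

(-0.8483, -2.6161)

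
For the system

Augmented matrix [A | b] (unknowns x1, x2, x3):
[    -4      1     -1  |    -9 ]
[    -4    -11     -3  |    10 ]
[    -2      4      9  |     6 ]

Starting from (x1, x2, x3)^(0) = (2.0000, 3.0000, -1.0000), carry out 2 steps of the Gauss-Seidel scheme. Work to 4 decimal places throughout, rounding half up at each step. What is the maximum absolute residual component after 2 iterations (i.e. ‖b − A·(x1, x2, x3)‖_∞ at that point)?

1.1447

Iteration 1:
  x1 = (-9 - (1)·3.0000 - (-1)·-1.0000) / (-4) = 3.2500
  x2 = (10 - (-4)·3.2500 - (-3)·-1.0000) / (-11) = -1.8182
  x3 = (6 - (-2)·3.2500 - (4)·-1.8182) / (9) = 2.1970
Iteration 2:
  x1 = (-9 - (1)·-1.8182 - (-1)·2.1970) / (-4) = 1.2462
  x2 = (10 - (-4)·1.2462 - (-3)·2.1970) / (-11) = -1.9614
  x3 = (6 - (-2)·1.2462 - (4)·-1.9614) / (9) = 1.8153
Residual b − A·x = (-0.2385, -1.1447, 0.0003); ∞-norm = 1.1447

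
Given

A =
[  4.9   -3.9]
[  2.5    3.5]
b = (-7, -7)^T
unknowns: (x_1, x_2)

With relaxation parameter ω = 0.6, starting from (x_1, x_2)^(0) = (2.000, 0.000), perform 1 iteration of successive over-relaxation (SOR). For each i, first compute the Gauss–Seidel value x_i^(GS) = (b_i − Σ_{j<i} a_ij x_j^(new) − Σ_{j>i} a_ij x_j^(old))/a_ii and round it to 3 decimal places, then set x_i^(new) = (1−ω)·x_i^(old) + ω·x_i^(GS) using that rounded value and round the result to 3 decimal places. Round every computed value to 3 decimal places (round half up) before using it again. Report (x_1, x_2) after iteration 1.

(-0.057, -1.175)

Iteration 1:
  x_1: GS value = (-7 - (-3.9)·0.000) / (4.9) = -1.429;  x_1 ← (1−ω)·2.000 + ω·-1.429 = -0.057
  x_2: GS value = (-7 - (2.5)·-0.057) / (3.5) = -1.959;  x_2 ← (1−ω)·0.000 + ω·-1.959 = -1.175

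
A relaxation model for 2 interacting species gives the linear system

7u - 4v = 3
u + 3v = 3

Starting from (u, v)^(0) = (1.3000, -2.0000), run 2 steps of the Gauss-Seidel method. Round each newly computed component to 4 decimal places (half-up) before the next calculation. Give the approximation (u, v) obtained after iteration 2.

(1.1361, 0.6213)

Iteration 1:
  u = (3 - (-4)·-2.0000) / (7) = -0.7143
  v = (3 - (1)·-0.7143) / (3) = 1.2381
Iteration 2:
  u = (3 - (-4)·1.2381) / (7) = 1.1361
  v = (3 - (1)·1.1361) / (3) = 0.6213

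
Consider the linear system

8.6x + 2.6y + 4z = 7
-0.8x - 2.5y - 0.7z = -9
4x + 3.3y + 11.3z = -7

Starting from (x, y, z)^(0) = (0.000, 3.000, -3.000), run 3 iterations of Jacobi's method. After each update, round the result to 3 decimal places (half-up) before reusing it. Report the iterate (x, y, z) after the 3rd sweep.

Iteration 1:
  x = (7 - (2.6)·3.000 - (4)·-3.000) / (8.6) = 1.302
  y = (-9 - (-0.8)·0.000 - (-0.7)·-3.000) / (-2.5) = 4.440
  z = (-7 - (4)·0.000 - (3.3)·3.000) / (11.3) = -1.496
Iteration 2:
  x = (7 - (2.6)·4.440 - (4)·-1.496) / (8.6) = 0.167
  y = (-9 - (-0.8)·1.302 - (-0.7)·-1.496) / (-2.5) = 3.602
  z = (-7 - (4)·1.302 - (3.3)·4.440) / (11.3) = -2.377
Iteration 3:
  x = (7 - (2.6)·3.602 - (4)·-2.377) / (8.6) = 0.831
  y = (-9 - (-0.8)·0.167 - (-0.7)·-2.377) / (-2.5) = 4.212
  z = (-7 - (4)·0.167 - (3.3)·3.602) / (11.3) = -1.730

(0.831, 4.212, -1.730)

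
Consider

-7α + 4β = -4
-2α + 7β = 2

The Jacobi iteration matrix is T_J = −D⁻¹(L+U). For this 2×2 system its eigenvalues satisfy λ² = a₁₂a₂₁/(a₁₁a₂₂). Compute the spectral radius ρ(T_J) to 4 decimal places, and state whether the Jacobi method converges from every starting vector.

a₁₂a₂₁/(a₁₁a₂₂) = (4)·(-2) / ((-7)·(7)) = 0.163265
ρ = √|0.163265| = √0.163265 = 0.4041
ρ < 1, so Jacobi converges

0.4041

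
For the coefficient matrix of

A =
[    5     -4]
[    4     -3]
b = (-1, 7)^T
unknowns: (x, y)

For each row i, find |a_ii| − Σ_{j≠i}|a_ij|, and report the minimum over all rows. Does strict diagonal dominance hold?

-1

row 1: |5| − (4) = 1
row 2: |-3| − (4) = -1
minimum over rows = -1 → not strictly diagonally dominant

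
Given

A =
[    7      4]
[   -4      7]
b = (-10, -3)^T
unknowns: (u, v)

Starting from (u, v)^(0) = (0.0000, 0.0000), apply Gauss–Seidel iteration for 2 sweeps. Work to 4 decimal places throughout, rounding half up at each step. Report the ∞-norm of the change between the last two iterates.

Iteration 1:
  u = (-10 - (4)·0.0000) / (7) = -1.4286
  v = (-3 - (-4)·-1.4286) / (7) = -1.2449
Iteration 2:
  u = (-10 - (4)·-1.2449) / (7) = -0.7172
  v = (-3 - (-4)·-0.7172) / (7) = -0.8384
Change: (0.7114, 0.4065) → max |·| = 0.7114

0.7114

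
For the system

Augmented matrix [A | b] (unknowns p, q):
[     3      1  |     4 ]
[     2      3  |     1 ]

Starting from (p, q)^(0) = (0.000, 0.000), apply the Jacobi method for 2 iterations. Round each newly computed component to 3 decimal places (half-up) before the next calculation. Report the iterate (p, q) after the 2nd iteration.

(1.222, -0.555)

Iteration 1:
  p = (4 - (1)·0.000) / (3) = 1.333
  q = (1 - (2)·0.000) / (3) = 0.333
Iteration 2:
  p = (4 - (1)·0.333) / (3) = 1.222
  q = (1 - (2)·1.333) / (3) = -0.555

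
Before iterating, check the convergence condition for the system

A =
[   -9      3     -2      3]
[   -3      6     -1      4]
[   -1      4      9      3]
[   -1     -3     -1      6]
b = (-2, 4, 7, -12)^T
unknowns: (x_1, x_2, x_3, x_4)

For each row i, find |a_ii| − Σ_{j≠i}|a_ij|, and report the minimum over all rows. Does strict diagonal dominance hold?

-2

row 1: |-9| − (3+2+3) = 1
row 2: |6| − (3+1+4) = -2
row 3: |9| − (1+4+3) = 1
row 4: |6| − (1+3+1) = 1
minimum over rows = -2 → not strictly diagonally dominant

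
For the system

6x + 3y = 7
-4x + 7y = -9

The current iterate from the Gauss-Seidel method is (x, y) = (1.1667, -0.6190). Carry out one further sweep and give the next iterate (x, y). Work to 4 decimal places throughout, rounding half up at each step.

(1.4762, -0.4422)

One sweep:
  x = (7 - (3)·-0.6190) / (6) = 1.4762
  y = (-9 - (-4)·1.4762) / (7) = -0.4422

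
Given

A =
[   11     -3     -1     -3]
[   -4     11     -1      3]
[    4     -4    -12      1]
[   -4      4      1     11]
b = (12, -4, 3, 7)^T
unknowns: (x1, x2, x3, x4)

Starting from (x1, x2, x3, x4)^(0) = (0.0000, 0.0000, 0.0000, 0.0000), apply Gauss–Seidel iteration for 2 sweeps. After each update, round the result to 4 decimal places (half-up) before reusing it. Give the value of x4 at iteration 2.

1.1553

Iteration 1:
  x1 = (12 - (-3)·0.0000 - (-1)·0.0000 - (-3)·0.0000) / (11) = 1.0909
  x2 = (-4 - (-4)·1.0909 - (-1)·0.0000 - (3)·0.0000) / (11) = 0.0331
  x3 = (3 - (4)·1.0909 - (-4)·0.0331 - (1)·0.0000) / (-12) = 0.1026
  x4 = (7 - (-4)·1.0909 - (4)·0.0331 - (1)·0.1026) / (11) = 1.0117
Iteration 2:
  x1 = (12 - (-3)·0.0331 - (-1)·0.1026 - (-3)·1.0117) / (11) = 1.3852
  x2 = (-4 - (-4)·1.3852 - (-1)·0.1026 - (3)·1.0117) / (11) = -0.1265
  x3 = (3 - (4)·1.3852 - (-4)·-0.1265 - (1)·1.0117) / (-12) = 0.3382
  x4 = (7 - (-4)·1.3852 - (4)·-0.1265 - (1)·0.3382) / (11) = 1.1553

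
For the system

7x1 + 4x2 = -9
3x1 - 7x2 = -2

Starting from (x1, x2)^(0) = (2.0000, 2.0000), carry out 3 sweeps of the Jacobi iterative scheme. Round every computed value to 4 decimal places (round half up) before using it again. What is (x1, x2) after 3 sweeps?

Iteration 1:
  x1 = (-9 - (4)·2.0000) / (7) = -2.4286
  x2 = (-2 - (3)·2.0000) / (-7) = 1.1429
Iteration 2:
  x1 = (-9 - (4)·1.1429) / (7) = -1.9388
  x2 = (-2 - (3)·-2.4286) / (-7) = -0.7551
Iteration 3:
  x1 = (-9 - (4)·-0.7551) / (7) = -0.8542
  x2 = (-2 - (3)·-1.9388) / (-7) = -0.5452

(-0.8542, -0.5452)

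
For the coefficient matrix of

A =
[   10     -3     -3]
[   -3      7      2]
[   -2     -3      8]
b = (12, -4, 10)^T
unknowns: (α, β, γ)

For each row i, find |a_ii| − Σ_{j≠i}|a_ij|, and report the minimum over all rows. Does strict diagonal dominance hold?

2

row 1: |10| − (3+3) = 4
row 2: |7| − (3+2) = 2
row 3: |8| − (2+3) = 3
minimum over rows = 2 → strictly diagonally dominant (convergence guaranteed)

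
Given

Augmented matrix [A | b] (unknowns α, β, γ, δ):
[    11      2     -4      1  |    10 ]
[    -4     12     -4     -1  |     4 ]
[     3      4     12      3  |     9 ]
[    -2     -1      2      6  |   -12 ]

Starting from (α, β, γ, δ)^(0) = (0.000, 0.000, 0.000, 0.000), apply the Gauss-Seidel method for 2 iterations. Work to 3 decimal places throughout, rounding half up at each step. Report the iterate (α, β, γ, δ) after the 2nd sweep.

Iteration 1:
  α = (10 - (2)·0.000 - (-4)·0.000 - (1)·0.000) / (11) = 0.909
  β = (4 - (-4)·0.909 - (-4)·0.000 - (-1)·0.000) / (12) = 0.636
  γ = (9 - (3)·0.909 - (4)·0.636 - (3)·0.000) / (12) = 0.311
  δ = (-12 - (-2)·0.909 - (-1)·0.636 - (2)·0.311) / (6) = -1.695
Iteration 2:
  α = (10 - (2)·0.636 - (-4)·0.311 - (1)·-1.695) / (11) = 1.061
  β = (4 - (-4)·1.061 - (-4)·0.311 - (-1)·-1.695) / (12) = 0.649
  γ = (9 - (3)·1.061 - (4)·0.649 - (3)·-1.695) / (12) = 0.692
  δ = (-12 - (-2)·1.061 - (-1)·0.649 - (2)·0.692) / (6) = -1.769

(1.061, 0.649, 0.692, -1.769)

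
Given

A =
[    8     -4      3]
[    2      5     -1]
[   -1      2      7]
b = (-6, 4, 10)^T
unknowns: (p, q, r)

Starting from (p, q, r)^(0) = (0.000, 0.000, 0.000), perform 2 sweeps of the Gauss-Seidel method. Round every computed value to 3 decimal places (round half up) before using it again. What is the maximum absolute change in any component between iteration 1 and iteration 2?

Iteration 1:
  p = (-6 - (-4)·0.000 - (3)·0.000) / (8) = -0.750
  q = (4 - (2)·-0.750 - (-1)·0.000) / (5) = 1.100
  r = (10 - (-1)·-0.750 - (2)·1.100) / (7) = 1.007
Iteration 2:
  p = (-6 - (-4)·1.100 - (3)·1.007) / (8) = -0.578
  q = (4 - (2)·-0.578 - (-1)·1.007) / (5) = 1.233
  r = (10 - (-1)·-0.578 - (2)·1.233) / (7) = 0.994
Change: (0.172, 0.133, -0.013) → max |·| = 0.172

0.172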